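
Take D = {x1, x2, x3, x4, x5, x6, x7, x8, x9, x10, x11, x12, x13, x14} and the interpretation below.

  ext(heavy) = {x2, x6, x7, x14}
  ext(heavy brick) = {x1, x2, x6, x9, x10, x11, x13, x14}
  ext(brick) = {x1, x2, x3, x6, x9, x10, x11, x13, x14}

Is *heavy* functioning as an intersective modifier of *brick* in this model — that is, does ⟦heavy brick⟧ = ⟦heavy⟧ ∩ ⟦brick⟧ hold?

no

⟦heavy⟧ ∩ ⟦brick⟧ = {x2, x6, x7, x14} ∩ {x1, x2, x3, x6, x9, x10, x11, x13, x14} = {x2, x6, x14}
Observed ⟦heavy brick⟧ = {x1, x2, x6, x9, x10, x11, x13, x14}.
These differ, so the modifier is not intersective in this model.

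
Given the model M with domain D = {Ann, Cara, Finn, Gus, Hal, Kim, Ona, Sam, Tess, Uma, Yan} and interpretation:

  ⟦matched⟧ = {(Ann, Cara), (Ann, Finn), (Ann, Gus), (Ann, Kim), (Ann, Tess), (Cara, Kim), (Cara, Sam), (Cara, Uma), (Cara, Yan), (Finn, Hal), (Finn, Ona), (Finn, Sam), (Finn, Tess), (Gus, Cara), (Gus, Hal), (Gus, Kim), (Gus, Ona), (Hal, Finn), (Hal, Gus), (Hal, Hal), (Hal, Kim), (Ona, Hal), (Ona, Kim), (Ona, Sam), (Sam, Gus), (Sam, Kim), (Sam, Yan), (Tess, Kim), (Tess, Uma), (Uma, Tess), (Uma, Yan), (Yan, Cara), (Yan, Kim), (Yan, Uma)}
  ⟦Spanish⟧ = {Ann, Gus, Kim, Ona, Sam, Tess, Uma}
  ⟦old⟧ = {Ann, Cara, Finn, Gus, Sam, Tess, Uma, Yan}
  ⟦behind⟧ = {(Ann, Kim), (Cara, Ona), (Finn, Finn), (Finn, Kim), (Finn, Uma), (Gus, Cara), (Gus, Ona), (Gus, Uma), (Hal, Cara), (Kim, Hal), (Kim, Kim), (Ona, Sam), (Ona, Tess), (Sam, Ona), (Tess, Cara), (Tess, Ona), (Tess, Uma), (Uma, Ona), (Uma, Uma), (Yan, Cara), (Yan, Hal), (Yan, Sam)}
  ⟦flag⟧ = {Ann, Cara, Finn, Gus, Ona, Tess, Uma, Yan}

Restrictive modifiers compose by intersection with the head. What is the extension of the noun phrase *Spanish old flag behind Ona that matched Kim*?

{Gus, Tess}

⟦behind Ona⟧ = {x : ⟨x, Ona⟩ ∈ ⟦behind⟧} = {Cara, Gus, Sam, Tess, Uma}
⟦that matched Kim⟧ = {x : ⟨x, Kim⟩ ∈ ⟦matched⟧} = {Ann, Cara, Gus, Hal, Ona, Sam, Tess, Yan}
⟦flag⟧ = {Ann, Cara, Finn, Gus, Ona, Tess, Uma, Yan}
… ∩ ⟦behind Ona⟧ = {Ann, Cara, Finn, Gus, Ona, Tess, Uma, Yan} ∩ {Cara, Gus, Sam, Tess, Uma} = {Cara, Gus, Tess, Uma}
… ∩ ⟦that matched Kim⟧ = {Cara, Gus, Tess, Uma} ∩ {Ann, Cara, Gus, Hal, Ona, Sam, Tess, Yan} = {Cara, Gus, Tess}
… ∩ ⟦Spanish⟧ = {Cara, Gus, Tess} ∩ {Ann, Gus, Kim, Ona, Sam, Tess, Uma} = {Gus, Tess}
… ∩ ⟦old⟧ = {Gus, Tess} ∩ {Ann, Cara, Finn, Gus, Sam, Tess, Uma, Yan} = {Gus, Tess}
So ⟦Spanish old flag behind Ona that matched Kim⟧ = {Gus, Tess}.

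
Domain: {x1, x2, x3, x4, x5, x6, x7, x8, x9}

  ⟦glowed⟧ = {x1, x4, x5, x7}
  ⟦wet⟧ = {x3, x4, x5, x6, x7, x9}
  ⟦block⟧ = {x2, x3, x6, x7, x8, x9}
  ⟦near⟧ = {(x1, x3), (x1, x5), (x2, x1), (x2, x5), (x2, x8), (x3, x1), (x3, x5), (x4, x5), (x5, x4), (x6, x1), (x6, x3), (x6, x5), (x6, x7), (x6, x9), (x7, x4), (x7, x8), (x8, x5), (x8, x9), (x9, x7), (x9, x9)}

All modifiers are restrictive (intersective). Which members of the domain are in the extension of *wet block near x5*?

⟦near x5⟧ = {x : ⟨x, x5⟩ ∈ ⟦near⟧} = {x1, x2, x3, x4, x6, x8}
⟦block⟧ = {x2, x3, x6, x7, x8, x9}
… ∩ ⟦near x5⟧ = {x2, x3, x6, x7, x8, x9} ∩ {x1, x2, x3, x4, x6, x8} = {x2, x3, x6, x8}
… ∩ ⟦wet⟧ = {x2, x3, x6, x8} ∩ {x3, x4, x5, x6, x7, x9} = {x3, x6}
So ⟦wet block near x5⟧ = {x3, x6}.

{x3, x6}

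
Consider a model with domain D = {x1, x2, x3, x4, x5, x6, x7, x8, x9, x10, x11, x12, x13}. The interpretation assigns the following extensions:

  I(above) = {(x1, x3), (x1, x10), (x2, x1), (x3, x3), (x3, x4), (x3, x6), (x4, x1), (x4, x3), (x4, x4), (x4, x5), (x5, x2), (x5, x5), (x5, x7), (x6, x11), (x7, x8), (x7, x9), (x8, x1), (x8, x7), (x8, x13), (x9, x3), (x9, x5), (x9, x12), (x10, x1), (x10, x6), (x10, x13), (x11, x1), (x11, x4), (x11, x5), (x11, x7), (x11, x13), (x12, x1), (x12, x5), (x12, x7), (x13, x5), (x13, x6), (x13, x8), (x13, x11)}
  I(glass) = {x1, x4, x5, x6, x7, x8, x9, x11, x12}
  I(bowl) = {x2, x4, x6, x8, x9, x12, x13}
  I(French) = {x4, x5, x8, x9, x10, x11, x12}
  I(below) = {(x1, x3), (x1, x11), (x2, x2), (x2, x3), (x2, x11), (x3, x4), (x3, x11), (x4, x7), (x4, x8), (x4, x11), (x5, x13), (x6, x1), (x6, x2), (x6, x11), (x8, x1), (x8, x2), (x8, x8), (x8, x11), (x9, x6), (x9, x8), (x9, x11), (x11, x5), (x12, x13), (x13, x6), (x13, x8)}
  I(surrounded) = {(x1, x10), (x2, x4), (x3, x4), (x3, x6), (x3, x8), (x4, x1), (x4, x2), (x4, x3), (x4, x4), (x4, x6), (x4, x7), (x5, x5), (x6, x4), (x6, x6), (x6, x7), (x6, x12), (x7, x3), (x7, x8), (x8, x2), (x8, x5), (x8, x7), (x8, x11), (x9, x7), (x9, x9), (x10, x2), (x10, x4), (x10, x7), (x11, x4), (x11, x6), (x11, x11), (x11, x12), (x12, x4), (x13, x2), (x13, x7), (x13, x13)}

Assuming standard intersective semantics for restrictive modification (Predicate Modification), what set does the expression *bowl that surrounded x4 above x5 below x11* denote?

⟦that surrounded x4⟧ = {x : ⟨x, x4⟩ ∈ ⟦surrounded⟧} = {x2, x3, x4, x6, x10, x11, x12}
⟦above x5⟧ = {x : ⟨x, x5⟩ ∈ ⟦above⟧} = {x4, x5, x9, x11, x12, x13}
⟦below x11⟧ = {x : ⟨x, x11⟩ ∈ ⟦below⟧} = {x1, x2, x3, x4, x6, x8, x9}
⟦bowl⟧ = {x2, x4, x6, x8, x9, x12, x13}
… ∩ ⟦that surrounded x4⟧ = {x2, x4, x6, x8, x9, x12, x13} ∩ {x2, x3, x4, x6, x10, x11, x12} = {x2, x4, x6, x12}
… ∩ ⟦above x5⟧ = {x2, x4, x6, x12} ∩ {x4, x5, x9, x11, x12, x13} = {x4, x12}
… ∩ ⟦below x11⟧ = {x4, x12} ∩ {x1, x2, x3, x4, x6, x8, x9} = {x4}
So ⟦bowl that surrounded x4 above x5 below x11⟧ = {x4}.

{x4}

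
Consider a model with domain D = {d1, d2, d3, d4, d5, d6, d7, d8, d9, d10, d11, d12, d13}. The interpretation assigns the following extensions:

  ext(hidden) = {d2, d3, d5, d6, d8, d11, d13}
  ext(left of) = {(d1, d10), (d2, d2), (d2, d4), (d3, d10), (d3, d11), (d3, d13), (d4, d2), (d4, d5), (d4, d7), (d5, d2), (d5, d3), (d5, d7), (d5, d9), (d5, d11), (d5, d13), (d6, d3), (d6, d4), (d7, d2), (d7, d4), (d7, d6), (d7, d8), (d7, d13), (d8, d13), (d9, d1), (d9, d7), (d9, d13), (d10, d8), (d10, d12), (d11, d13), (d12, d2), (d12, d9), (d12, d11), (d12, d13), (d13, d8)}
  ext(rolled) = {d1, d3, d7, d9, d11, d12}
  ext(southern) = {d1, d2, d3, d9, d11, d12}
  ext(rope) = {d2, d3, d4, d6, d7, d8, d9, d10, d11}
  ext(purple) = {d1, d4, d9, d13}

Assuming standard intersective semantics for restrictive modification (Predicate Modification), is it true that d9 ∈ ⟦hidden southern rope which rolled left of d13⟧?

⟦which rolled⟧ = ⟦rolled⟧ = {d1, d3, d7, d9, d11, d12}
⟦left of d13⟧ = {x : ⟨x, d13⟩ ∈ ⟦left of⟧} = {d3, d5, d7, d8, d9, d11, d12}
⟦rope⟧ = {d2, d3, d4, d6, d7, d8, d9, d10, d11}
… ∩ ⟦which rolled⟧ = {d2, d3, d4, d6, d7, d8, d9, d10, d11} ∩ {d1, d3, d7, d9, d11, d12} = {d3, d7, d9, d11}
… ∩ ⟦left of d13⟧ = {d3, d7, d9, d11} ∩ {d3, d5, d7, d8, d9, d11, d12} = {d3, d7, d9, d11}
… ∩ ⟦hidden⟧ = {d3, d7, d9, d11} ∩ {d2, d3, d5, d6, d8, d11, d13} = {d3, d11}
… ∩ ⟦southern⟧ = {d3, d11} ∩ {d1, d2, d3, d9, d11, d12} = {d3, d11}
⟦hidden southern rope which rolled left of d13⟧ = {d3, d11}; d9 ∉ this set.

no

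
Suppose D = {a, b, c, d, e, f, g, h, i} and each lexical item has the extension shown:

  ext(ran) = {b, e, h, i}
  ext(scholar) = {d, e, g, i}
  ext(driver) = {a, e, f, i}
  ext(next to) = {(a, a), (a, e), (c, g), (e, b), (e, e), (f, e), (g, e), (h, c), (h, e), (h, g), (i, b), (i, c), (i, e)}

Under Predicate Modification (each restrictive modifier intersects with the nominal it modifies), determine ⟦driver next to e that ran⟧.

{e, i}

⟦next to e⟧ = {x : ⟨x, e⟩ ∈ ⟦next to⟧} = {a, e, f, g, h, i}
⟦that ran⟧ = ⟦ran⟧ = {b, e, h, i}
⟦driver⟧ = {a, e, f, i}
… ∩ ⟦next to e⟧ = {a, e, f, i} ∩ {a, e, f, g, h, i} = {a, e, f, i}
… ∩ ⟦that ran⟧ = {a, e, f, i} ∩ {b, e, h, i} = {e, i}
So ⟦driver next to e that ran⟧ = {e, i}.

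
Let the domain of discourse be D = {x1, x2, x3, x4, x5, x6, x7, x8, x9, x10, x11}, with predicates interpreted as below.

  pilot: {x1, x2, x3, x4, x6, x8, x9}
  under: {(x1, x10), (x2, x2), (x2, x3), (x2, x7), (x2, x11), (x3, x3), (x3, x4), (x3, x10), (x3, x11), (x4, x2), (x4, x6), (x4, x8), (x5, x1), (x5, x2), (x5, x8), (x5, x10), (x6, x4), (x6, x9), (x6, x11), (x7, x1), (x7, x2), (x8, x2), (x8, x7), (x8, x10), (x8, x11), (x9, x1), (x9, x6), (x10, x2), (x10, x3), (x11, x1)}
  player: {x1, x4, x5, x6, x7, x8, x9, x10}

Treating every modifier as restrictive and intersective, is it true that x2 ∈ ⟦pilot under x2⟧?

⟦under x2⟧ = {x : ⟨x, x2⟩ ∈ ⟦under⟧} = {x2, x4, x5, x7, x8, x10}
⟦pilot⟧ = {x1, x2, x3, x4, x6, x8, x9}
… ∩ ⟦under x2⟧ = {x1, x2, x3, x4, x6, x8, x9} ∩ {x2, x4, x5, x7, x8, x10} = {x2, x4, x8}
⟦pilot under x2⟧ = {x2, x4, x8}; x2 ∈ this set.

yes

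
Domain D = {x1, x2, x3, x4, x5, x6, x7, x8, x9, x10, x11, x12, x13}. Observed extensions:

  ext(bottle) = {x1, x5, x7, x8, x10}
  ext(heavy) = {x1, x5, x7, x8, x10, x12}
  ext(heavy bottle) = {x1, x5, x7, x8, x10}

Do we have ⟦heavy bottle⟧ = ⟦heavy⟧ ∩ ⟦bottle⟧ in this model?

⟦heavy⟧ ∩ ⟦bottle⟧ = {x1, x5, x7, x8, x10, x12} ∩ {x1, x5, x7, x8, x10} = {x1, x5, x7, x8, x10}
Observed ⟦heavy bottle⟧ = {x1, x5, x7, x8, x10}.
These coincide, so the modifier is intersective here.

yes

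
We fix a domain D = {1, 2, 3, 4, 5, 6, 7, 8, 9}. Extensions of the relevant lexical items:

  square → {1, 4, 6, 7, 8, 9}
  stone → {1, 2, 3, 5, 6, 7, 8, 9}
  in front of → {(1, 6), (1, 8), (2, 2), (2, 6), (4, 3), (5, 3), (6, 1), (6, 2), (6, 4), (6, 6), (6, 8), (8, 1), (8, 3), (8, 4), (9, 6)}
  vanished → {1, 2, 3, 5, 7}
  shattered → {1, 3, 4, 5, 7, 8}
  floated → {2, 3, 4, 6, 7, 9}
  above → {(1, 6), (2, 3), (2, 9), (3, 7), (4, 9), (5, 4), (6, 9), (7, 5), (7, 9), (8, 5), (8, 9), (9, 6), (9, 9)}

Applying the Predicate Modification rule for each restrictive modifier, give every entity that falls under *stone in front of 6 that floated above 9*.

⟦in front of 6⟧ = {x : ⟨x, 6⟩ ∈ ⟦in front of⟧} = {1, 2, 6, 9}
⟦that floated⟧ = ⟦floated⟧ = {2, 3, 4, 6, 7, 9}
⟦above 9⟧ = {x : ⟨x, 9⟩ ∈ ⟦above⟧} = {2, 4, 6, 7, 8, 9}
⟦stone⟧ = {1, 2, 3, 5, 6, 7, 8, 9}
… ∩ ⟦in front of 6⟧ = {1, 2, 3, 5, 6, 7, 8, 9} ∩ {1, 2, 6, 9} = {1, 2, 6, 9}
… ∩ ⟦that floated⟧ = {1, 2, 6, 9} ∩ {2, 3, 4, 6, 7, 9} = {2, 6, 9}
… ∩ ⟦above 9⟧ = {2, 6, 9} ∩ {2, 4, 6, 7, 8, 9} = {2, 6, 9}
So ⟦stone in front of 6 that floated above 9⟧ = {2, 6, 9}.

{2, 6, 9}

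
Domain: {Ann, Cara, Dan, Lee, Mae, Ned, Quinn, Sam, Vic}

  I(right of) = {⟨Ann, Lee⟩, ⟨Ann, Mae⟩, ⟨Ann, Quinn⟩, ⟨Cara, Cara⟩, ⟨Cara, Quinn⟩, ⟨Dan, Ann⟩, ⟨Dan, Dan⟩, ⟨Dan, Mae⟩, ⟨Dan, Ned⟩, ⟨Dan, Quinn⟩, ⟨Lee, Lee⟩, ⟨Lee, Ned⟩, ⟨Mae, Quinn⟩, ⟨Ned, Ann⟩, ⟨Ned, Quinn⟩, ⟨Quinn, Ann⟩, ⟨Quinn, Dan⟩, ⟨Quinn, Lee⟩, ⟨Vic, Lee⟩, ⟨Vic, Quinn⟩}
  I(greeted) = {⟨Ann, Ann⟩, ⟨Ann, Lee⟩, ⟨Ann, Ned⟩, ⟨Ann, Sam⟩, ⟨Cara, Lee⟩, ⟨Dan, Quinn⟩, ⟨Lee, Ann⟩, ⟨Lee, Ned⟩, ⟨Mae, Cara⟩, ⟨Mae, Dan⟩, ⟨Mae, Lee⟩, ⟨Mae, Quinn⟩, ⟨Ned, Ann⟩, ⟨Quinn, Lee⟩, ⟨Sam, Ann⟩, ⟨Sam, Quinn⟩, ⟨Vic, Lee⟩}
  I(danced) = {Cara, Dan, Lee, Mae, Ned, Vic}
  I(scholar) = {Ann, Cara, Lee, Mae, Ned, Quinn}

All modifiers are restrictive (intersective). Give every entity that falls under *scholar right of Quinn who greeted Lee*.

{Ann, Cara, Mae}

⟦right of Quinn⟧ = {x : ⟨x, Quinn⟩ ∈ ⟦right of⟧} = {Ann, Cara, Dan, Mae, Ned, Vic}
⟦who greeted Lee⟧ = {x : ⟨x, Lee⟩ ∈ ⟦greeted⟧} = {Ann, Cara, Mae, Quinn, Vic}
⟦scholar⟧ = {Ann, Cara, Lee, Mae, Ned, Quinn}
… ∩ ⟦right of Quinn⟧ = {Ann, Cara, Lee, Mae, Ned, Quinn} ∩ {Ann, Cara, Dan, Mae, Ned, Vic} = {Ann, Cara, Mae, Ned}
… ∩ ⟦who greeted Lee⟧ = {Ann, Cara, Mae, Ned} ∩ {Ann, Cara, Mae, Quinn, Vic} = {Ann, Cara, Mae}
So ⟦scholar right of Quinn who greeted Lee⟧ = {Ann, Cara, Mae}.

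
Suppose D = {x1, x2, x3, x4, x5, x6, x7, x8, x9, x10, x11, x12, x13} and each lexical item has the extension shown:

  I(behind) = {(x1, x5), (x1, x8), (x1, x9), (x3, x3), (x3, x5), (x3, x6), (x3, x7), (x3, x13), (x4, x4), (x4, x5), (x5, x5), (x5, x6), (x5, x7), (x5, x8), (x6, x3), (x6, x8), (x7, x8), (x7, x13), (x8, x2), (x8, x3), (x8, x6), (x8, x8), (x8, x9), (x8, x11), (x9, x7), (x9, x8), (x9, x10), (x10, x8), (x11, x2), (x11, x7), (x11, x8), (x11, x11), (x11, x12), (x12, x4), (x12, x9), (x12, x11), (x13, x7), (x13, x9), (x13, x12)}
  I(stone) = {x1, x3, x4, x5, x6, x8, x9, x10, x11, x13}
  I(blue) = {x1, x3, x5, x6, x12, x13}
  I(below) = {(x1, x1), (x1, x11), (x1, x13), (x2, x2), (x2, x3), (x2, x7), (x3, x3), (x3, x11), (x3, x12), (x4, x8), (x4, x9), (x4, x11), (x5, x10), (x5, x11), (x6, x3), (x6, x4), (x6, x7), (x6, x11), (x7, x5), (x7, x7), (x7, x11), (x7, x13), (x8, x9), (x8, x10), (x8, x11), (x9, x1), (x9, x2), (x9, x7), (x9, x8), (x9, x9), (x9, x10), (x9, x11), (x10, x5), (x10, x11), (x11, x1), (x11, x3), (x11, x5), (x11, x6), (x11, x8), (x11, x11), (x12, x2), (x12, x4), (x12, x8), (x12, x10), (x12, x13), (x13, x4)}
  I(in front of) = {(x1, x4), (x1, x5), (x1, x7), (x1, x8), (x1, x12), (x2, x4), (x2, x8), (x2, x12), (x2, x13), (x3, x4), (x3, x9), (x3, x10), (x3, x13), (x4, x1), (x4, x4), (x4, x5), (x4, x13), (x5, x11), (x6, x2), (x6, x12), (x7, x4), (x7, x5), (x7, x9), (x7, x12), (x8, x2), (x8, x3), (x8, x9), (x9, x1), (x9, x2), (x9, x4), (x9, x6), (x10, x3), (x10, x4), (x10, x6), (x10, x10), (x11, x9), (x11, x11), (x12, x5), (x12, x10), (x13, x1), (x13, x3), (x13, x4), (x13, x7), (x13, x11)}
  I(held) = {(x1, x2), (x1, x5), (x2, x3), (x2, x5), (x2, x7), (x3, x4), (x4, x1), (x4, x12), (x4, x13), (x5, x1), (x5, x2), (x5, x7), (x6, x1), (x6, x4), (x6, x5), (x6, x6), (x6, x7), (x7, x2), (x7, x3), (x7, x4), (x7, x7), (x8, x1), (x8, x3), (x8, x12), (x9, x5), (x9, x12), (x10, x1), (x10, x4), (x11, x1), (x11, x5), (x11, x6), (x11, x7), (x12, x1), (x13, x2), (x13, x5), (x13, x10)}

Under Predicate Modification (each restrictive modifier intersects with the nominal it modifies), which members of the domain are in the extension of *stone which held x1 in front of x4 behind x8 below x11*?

{x10}

⟦which held x1⟧ = {x : ⟨x, x1⟩ ∈ ⟦held⟧} = {x4, x5, x6, x8, x10, x11, x12}
⟦in front of x4⟧ = {x : ⟨x, x4⟩ ∈ ⟦in front of⟧} = {x1, x2, x3, x4, x7, x9, x10, x13}
⟦behind x8⟧ = {x : ⟨x, x8⟩ ∈ ⟦behind⟧} = {x1, x5, x6, x7, x8, x9, x10, x11}
⟦below x11⟧ = {x : ⟨x, x11⟩ ∈ ⟦below⟧} = {x1, x3, x4, x5, x6, x7, x8, x9, x10, x11}
⟦stone⟧ = {x1, x3, x4, x5, x6, x8, x9, x10, x11, x13}
… ∩ ⟦which held x1⟧ = {x1, x3, x4, x5, x6, x8, x9, x10, x11, x13} ∩ {x4, x5, x6, x8, x10, x11, x12} = {x4, x5, x6, x8, x10, x11}
… ∩ ⟦in front of x4⟧ = {x4, x5, x6, x8, x10, x11} ∩ {x1, x2, x3, x4, x7, x9, x10, x13} = {x4, x10}
… ∩ ⟦behind x8⟧ = {x4, x10} ∩ {x1, x5, x6, x7, x8, x9, x10, x11} = {x10}
… ∩ ⟦below x11⟧ = {x10} ∩ {x1, x3, x4, x5, x6, x7, x8, x9, x10, x11} = {x10}
So ⟦stone which held x1 in front of x4 behind x8 below x11⟧ = {x10}.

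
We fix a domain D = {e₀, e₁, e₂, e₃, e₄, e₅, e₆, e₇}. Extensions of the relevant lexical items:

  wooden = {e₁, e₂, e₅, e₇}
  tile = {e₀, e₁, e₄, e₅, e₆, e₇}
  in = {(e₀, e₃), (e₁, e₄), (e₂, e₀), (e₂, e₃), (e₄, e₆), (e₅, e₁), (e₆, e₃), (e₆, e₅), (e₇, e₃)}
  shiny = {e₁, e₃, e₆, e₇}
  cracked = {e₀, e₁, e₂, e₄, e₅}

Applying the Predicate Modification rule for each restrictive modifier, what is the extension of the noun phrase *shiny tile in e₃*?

⟦in e₃⟧ = {x : ⟨x, e₃⟩ ∈ ⟦in⟧} = {e₀, e₂, e₆, e₇}
⟦tile⟧ = {e₀, e₁, e₄, e₅, e₆, e₇}
… ∩ ⟦in e₃⟧ = {e₀, e₁, e₄, e₅, e₆, e₇} ∩ {e₀, e₂, e₆, e₇} = {e₀, e₆, e₇}
… ∩ ⟦shiny⟧ = {e₀, e₆, e₇} ∩ {e₁, e₃, e₆, e₇} = {e₆, e₇}
So ⟦shiny tile in e₃⟧ = {e₆, e₇}.

{e₆, e₇}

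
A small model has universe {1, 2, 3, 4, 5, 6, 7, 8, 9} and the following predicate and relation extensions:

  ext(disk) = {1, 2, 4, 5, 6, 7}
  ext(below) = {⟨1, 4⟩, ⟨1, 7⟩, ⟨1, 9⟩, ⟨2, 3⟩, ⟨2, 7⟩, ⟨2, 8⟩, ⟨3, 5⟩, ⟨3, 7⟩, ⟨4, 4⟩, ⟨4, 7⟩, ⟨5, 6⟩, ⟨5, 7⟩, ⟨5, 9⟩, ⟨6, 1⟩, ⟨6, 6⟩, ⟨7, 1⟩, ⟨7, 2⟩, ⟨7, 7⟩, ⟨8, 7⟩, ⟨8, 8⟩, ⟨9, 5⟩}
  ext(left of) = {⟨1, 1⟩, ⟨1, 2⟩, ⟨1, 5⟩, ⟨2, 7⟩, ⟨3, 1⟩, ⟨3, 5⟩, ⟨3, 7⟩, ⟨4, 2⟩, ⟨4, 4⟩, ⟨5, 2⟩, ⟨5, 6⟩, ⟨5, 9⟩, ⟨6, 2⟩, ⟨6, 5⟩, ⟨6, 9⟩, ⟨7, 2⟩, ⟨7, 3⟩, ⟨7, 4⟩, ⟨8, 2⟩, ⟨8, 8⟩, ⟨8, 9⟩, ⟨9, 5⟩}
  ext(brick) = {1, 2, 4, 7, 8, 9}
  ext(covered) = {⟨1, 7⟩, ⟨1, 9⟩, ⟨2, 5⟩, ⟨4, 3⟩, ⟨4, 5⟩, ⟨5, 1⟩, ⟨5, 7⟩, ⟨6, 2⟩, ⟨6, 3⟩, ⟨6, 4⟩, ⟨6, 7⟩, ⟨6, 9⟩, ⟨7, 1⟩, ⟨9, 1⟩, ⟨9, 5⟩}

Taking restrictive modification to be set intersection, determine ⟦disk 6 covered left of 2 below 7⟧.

{4, 7}

⟦6 covered⟧ = {x : ⟨6, x⟩ ∈ ⟦covered⟧} = {2, 3, 4, 7, 9}
⟦left of 2⟧ = {x : ⟨x, 2⟩ ∈ ⟦left of⟧} = {1, 4, 5, 6, 7, 8}
⟦below 7⟧ = {x : ⟨x, 7⟩ ∈ ⟦below⟧} = {1, 2, 3, 4, 5, 7, 8}
⟦disk⟧ = {1, 2, 4, 5, 6, 7}
… ∩ ⟦6 covered⟧ = {1, 2, 4, 5, 6, 7} ∩ {2, 3, 4, 7, 9} = {2, 4, 7}
… ∩ ⟦left of 2⟧ = {2, 4, 7} ∩ {1, 4, 5, 6, 7, 8} = {4, 7}
… ∩ ⟦below 7⟧ = {4, 7} ∩ {1, 2, 3, 4, 5, 7, 8} = {4, 7}
So ⟦disk 6 covered left of 2 below 7⟧ = {4, 7}.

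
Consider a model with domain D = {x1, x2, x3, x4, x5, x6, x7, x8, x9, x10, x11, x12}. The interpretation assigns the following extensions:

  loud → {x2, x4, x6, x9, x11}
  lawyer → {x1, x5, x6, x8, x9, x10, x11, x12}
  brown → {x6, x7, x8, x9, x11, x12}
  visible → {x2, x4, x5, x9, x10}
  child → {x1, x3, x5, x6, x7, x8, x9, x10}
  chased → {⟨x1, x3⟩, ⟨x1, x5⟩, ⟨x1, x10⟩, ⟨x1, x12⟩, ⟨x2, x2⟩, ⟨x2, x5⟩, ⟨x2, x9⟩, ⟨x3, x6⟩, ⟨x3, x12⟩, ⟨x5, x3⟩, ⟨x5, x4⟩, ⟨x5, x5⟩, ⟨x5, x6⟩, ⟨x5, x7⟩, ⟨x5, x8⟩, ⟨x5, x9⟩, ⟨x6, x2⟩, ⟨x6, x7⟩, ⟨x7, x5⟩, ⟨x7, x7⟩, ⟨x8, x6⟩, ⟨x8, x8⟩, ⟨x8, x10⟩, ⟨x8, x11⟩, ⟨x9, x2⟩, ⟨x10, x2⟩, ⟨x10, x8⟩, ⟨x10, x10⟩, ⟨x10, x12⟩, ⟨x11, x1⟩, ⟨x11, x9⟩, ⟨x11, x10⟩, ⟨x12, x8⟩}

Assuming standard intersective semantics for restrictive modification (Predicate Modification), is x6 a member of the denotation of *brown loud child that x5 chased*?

⟦that x5 chased⟧ = {x : ⟨x5, x⟩ ∈ ⟦chased⟧} = {x3, x4, x5, x6, x7, x8, x9}
⟦child⟧ = {x1, x3, x5, x6, x7, x8, x9, x10}
… ∩ ⟦that x5 chased⟧ = {x1, x3, x5, x6, x7, x8, x9, x10} ∩ {x3, x4, x5, x6, x7, x8, x9} = {x3, x5, x6, x7, x8, x9}
… ∩ ⟦brown⟧ = {x3, x5, x6, x7, x8, x9} ∩ {x6, x7, x8, x9, x11, x12} = {x6, x7, x8, x9}
… ∩ ⟦loud⟧ = {x6, x7, x8, x9} ∩ {x2, x4, x6, x9, x11} = {x6, x9}
⟦brown loud child that x5 chased⟧ = {x6, x9}; x6 ∈ this set.

yes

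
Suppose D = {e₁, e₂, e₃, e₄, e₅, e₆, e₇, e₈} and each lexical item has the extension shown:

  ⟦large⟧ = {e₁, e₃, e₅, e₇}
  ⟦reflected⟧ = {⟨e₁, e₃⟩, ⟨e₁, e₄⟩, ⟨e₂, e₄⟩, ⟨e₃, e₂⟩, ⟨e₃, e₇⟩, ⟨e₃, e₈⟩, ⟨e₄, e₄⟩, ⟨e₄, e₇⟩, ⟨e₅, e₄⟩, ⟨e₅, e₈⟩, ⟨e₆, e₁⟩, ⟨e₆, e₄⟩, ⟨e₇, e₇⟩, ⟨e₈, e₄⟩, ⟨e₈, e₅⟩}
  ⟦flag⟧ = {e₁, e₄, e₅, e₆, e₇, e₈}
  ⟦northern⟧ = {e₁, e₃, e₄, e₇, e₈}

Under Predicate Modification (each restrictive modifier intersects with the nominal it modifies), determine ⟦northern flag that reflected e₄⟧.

⟦that reflected e₄⟧ = {x : ⟨x, e₄⟩ ∈ ⟦reflected⟧} = {e₁, e₂, e₄, e₅, e₆, e₈}
⟦flag⟧ = {e₁, e₄, e₅, e₆, e₇, e₈}
… ∩ ⟦that reflected e₄⟧ = {e₁, e₄, e₅, e₆, e₇, e₈} ∩ {e₁, e₂, e₄, e₅, e₆, e₈} = {e₁, e₄, e₅, e₆, e₈}
… ∩ ⟦northern⟧ = {e₁, e₄, e₅, e₆, e₈} ∩ {e₁, e₃, e₄, e₇, e₈} = {e₁, e₄, e₈}
So ⟦northern flag that reflected e₄⟧ = {e₁, e₄, e₈}.

{e₁, e₄, e₈}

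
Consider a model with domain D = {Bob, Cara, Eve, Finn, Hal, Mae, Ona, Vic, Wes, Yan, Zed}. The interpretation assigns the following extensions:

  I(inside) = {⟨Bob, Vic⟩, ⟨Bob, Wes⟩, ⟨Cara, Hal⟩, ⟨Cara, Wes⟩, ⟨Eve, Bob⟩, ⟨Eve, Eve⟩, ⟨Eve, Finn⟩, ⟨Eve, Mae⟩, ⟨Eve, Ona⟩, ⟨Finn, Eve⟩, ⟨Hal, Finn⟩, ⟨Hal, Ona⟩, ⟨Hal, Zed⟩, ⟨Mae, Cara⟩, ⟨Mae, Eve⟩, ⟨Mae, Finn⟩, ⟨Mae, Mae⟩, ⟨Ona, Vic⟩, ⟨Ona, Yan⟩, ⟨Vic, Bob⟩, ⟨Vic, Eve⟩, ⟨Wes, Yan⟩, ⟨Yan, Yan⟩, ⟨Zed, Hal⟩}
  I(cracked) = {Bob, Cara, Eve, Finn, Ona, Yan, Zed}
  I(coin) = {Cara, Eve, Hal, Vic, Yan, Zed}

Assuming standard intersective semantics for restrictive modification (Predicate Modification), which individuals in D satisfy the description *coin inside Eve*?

{Eve, Vic}

⟦inside Eve⟧ = {x : ⟨x, Eve⟩ ∈ ⟦inside⟧} = {Eve, Finn, Mae, Vic}
⟦coin⟧ = {Cara, Eve, Hal, Vic, Yan, Zed}
… ∩ ⟦inside Eve⟧ = {Cara, Eve, Hal, Vic, Yan, Zed} ∩ {Eve, Finn, Mae, Vic} = {Eve, Vic}
So ⟦coin inside Eve⟧ = {Eve, Vic}.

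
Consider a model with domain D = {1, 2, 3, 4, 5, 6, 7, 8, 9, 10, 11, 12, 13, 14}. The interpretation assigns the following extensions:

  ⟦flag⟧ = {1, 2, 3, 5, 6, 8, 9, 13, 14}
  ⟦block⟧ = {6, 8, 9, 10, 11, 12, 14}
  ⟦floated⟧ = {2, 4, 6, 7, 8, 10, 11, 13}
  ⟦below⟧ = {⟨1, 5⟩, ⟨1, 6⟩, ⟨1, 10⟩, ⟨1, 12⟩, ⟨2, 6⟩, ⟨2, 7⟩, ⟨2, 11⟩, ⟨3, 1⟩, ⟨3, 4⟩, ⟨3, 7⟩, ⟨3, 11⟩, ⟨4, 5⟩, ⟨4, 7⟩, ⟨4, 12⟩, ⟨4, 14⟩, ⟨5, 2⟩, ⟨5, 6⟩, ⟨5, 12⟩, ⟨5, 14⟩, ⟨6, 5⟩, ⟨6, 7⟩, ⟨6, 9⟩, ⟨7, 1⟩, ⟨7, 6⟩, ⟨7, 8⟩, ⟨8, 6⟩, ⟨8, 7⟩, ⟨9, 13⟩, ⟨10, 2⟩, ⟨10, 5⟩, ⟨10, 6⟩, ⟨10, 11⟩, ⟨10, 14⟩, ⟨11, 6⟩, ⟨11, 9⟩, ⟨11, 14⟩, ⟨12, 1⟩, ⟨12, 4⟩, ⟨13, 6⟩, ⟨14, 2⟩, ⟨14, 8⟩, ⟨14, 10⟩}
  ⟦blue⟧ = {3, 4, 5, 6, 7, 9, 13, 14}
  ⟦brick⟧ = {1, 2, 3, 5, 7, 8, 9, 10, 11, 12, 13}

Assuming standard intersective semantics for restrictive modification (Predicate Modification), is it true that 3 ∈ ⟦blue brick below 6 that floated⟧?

⟦below 6⟧ = {x : ⟨x, 6⟩ ∈ ⟦below⟧} = {1, 2, 5, 7, 8, 10, 11, 13}
⟦that floated⟧ = ⟦floated⟧ = {2, 4, 6, 7, 8, 10, 11, 13}
⟦brick⟧ = {1, 2, 3, 5, 7, 8, 9, 10, 11, 12, 13}
… ∩ ⟦below 6⟧ = {1, 2, 3, 5, 7, 8, 9, 10, 11, 12, 13} ∩ {1, 2, 5, 7, 8, 10, 11, 13} = {1, 2, 5, 7, 8, 10, 11, 13}
… ∩ ⟦that floated⟧ = {1, 2, 5, 7, 8, 10, 11, 13} ∩ {2, 4, 6, 7, 8, 10, 11, 13} = {2, 7, 8, 10, 11, 13}
… ∩ ⟦blue⟧ = {2, 7, 8, 10, 11, 13} ∩ {3, 4, 5, 6, 7, 9, 13, 14} = {7, 13}
⟦blue brick below 6 that floated⟧ = {7, 13}; 3 ∉ this set.

no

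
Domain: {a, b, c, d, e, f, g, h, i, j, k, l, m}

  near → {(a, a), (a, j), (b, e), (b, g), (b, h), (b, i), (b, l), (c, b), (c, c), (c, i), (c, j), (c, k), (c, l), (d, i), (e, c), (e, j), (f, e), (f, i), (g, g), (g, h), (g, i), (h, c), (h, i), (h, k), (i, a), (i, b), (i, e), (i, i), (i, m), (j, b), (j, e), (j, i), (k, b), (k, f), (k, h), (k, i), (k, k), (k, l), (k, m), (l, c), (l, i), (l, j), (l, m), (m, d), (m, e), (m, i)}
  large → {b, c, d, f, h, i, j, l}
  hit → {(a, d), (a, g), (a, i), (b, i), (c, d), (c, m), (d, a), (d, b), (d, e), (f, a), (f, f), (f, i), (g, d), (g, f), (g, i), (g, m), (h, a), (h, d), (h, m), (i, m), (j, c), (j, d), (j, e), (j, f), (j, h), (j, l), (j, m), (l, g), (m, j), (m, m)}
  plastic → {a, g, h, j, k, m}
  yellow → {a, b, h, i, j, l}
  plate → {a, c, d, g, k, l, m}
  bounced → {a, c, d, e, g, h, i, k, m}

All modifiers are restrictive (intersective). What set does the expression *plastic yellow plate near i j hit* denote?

⟦near i⟧ = {x : ⟨x, i⟩ ∈ ⟦near⟧} = {b, c, d, f, g, h, i, j, k, l, m}
⟦j hit⟧ = {x : ⟨j, x⟩ ∈ ⟦hit⟧} = {c, d, e, f, h, l, m}
⟦plate⟧ = {a, c, d, g, k, l, m}
… ∩ ⟦near i⟧ = {a, c, d, g, k, l, m} ∩ {b, c, d, f, g, h, i, j, k, l, m} = {c, d, g, k, l, m}
… ∩ ⟦j hit⟧ = {c, d, g, k, l, m} ∩ {c, d, e, f, h, l, m} = {c, d, l, m}
… ∩ ⟦plastic⟧ = {c, d, l, m} ∩ {a, g, h, j, k, m} = {m}
… ∩ ⟦yellow⟧ = {m} ∩ {a, b, h, i, j, l} = ∅
So ⟦plastic yellow plate near i j hit⟧ = {}.

{}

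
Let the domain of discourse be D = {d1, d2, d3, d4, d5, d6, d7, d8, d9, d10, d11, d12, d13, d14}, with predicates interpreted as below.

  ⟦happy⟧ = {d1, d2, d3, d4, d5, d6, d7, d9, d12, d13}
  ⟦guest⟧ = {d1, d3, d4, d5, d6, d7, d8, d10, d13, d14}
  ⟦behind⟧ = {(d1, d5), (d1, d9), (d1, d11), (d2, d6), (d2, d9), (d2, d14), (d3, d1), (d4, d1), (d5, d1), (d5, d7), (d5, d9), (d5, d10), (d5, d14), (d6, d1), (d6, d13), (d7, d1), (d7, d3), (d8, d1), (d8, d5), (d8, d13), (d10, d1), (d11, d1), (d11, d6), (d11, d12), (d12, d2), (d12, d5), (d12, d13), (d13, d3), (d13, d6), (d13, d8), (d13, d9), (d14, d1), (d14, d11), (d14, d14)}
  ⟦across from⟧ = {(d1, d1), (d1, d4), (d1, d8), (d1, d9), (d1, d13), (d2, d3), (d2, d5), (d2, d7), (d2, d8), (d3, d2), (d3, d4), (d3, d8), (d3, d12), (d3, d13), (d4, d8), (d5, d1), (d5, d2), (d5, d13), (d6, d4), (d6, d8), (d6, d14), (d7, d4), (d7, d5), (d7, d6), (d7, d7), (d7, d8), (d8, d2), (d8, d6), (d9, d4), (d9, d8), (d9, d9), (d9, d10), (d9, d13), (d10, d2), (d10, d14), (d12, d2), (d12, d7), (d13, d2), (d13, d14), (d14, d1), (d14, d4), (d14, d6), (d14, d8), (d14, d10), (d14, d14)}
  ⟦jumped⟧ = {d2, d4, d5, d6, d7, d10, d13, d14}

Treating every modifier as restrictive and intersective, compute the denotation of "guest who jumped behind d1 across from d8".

{d4, d6, d7, d14}

⟦who jumped⟧ = ⟦jumped⟧ = {d2, d4, d5, d6, d7, d10, d13, d14}
⟦behind d1⟧ = {x : ⟨x, d1⟩ ∈ ⟦behind⟧} = {d3, d4, d5, d6, d7, d8, d10, d11, d14}
⟦across from d8⟧ = {x : ⟨x, d8⟩ ∈ ⟦across from⟧} = {d1, d2, d3, d4, d6, d7, d9, d14}
⟦guest⟧ = {d1, d3, d4, d5, d6, d7, d8, d10, d13, d14}
… ∩ ⟦who jumped⟧ = {d1, d3, d4, d5, d6, d7, d8, d10, d13, d14} ∩ {d2, d4, d5, d6, d7, d10, d13, d14} = {d4, d5, d6, d7, d10, d13, d14}
… ∩ ⟦behind d1⟧ = {d4, d5, d6, d7, d10, d13, d14} ∩ {d3, d4, d5, d6, d7, d8, d10, d11, d14} = {d4, d5, d6, d7, d10, d14}
… ∩ ⟦across from d8⟧ = {d4, d5, d6, d7, d10, d14} ∩ {d1, d2, d3, d4, d6, d7, d9, d14} = {d4, d6, d7, d14}
So ⟦guest who jumped behind d1 across from d8⟧ = {d4, d6, d7, d14}.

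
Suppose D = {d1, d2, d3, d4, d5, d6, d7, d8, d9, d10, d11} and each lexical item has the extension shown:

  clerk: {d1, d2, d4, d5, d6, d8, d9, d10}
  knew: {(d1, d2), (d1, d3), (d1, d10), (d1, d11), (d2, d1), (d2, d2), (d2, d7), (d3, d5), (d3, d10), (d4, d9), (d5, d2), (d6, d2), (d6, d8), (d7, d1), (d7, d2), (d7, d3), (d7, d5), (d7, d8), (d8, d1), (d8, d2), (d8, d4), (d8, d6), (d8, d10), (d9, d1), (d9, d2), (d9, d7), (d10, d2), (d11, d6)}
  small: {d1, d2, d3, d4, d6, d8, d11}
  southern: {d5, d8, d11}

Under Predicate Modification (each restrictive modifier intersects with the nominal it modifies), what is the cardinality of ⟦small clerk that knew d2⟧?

⟦that knew d2⟧ = {x : ⟨x, d2⟩ ∈ ⟦knew⟧} = {d1, d2, d5, d6, d7, d8, d9, d10}
⟦clerk⟧ = {d1, d2, d4, d5, d6, d8, d9, d10}
… ∩ ⟦that knew d2⟧ = {d1, d2, d4, d5, d6, d8, d9, d10} ∩ {d1, d2, d5, d6, d7, d8, d9, d10} = {d1, d2, d5, d6, d8, d9, d10}
… ∩ ⟦small⟧ = {d1, d2, d5, d6, d8, d9, d10} ∩ {d1, d2, d3, d4, d6, d8, d11} = {d1, d2, d6, d8}
⟦small clerk that knew d2⟧ = {d1, d2, d6, d8}, so the cardinality is 4.

4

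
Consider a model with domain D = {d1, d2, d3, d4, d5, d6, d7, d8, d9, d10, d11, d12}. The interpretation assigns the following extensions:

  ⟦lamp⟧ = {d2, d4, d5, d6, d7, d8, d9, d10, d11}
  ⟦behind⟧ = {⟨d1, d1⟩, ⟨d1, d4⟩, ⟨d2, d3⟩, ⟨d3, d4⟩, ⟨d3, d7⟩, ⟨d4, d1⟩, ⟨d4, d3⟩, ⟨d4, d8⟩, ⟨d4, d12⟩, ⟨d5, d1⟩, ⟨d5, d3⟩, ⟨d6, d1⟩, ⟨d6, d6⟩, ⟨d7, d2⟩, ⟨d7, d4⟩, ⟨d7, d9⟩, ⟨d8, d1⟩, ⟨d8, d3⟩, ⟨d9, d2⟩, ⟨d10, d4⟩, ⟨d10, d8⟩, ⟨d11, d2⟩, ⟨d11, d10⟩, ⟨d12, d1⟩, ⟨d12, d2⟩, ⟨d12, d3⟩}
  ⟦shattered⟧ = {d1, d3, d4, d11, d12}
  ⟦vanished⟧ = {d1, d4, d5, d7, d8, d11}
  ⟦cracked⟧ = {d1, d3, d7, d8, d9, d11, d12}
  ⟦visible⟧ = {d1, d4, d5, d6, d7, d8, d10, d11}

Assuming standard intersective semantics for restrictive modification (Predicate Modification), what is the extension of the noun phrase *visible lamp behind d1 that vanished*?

{d4, d5, d8}

⟦behind d1⟧ = {x : ⟨x, d1⟩ ∈ ⟦behind⟧} = {d1, d4, d5, d6, d8, d12}
⟦that vanished⟧ = ⟦vanished⟧ = {d1, d4, d5, d7, d8, d11}
⟦lamp⟧ = {d2, d4, d5, d6, d7, d8, d9, d10, d11}
… ∩ ⟦behind d1⟧ = {d2, d4, d5, d6, d7, d8, d9, d10, d11} ∩ {d1, d4, d5, d6, d8, d12} = {d4, d5, d6, d8}
… ∩ ⟦that vanished⟧ = {d4, d5, d6, d8} ∩ {d1, d4, d5, d7, d8, d11} = {d4, d5, d8}
… ∩ ⟦visible⟧ = {d4, d5, d8} ∩ {d1, d4, d5, d6, d7, d8, d10, d11} = {d4, d5, d8}
So ⟦visible lamp behind d1 that vanished⟧ = {d4, d5, d8}.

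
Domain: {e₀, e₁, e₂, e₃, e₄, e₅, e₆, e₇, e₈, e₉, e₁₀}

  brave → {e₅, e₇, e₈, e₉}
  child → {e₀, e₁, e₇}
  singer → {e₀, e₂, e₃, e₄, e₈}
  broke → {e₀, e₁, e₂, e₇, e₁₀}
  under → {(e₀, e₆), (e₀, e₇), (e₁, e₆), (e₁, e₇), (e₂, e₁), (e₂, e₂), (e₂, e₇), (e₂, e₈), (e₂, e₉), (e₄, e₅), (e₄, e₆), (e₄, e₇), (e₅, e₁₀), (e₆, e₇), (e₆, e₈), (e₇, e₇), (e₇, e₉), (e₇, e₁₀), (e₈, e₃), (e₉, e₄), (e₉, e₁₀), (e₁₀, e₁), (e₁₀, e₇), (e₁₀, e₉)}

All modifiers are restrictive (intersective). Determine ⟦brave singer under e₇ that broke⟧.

{}

⟦under e₇⟧ = {x : ⟨x, e₇⟩ ∈ ⟦under⟧} = {e₀, e₁, e₂, e₄, e₆, e₇, e₁₀}
⟦that broke⟧ = ⟦broke⟧ = {e₀, e₁, e₂, e₇, e₁₀}
⟦singer⟧ = {e₀, e₂, e₃, e₄, e₈}
… ∩ ⟦under e₇⟧ = {e₀, e₂, e₃, e₄, e₈} ∩ {e₀, e₁, e₂, e₄, e₆, e₇, e₁₀} = {e₀, e₂, e₄}
… ∩ ⟦that broke⟧ = {e₀, e₂, e₄} ∩ {e₀, e₁, e₂, e₇, e₁₀} = {e₀, e₂}
… ∩ ⟦brave⟧ = {e₀, e₂} ∩ {e₅, e₇, e₈, e₉} = ∅
So ⟦brave singer under e₇ that broke⟧ = {}.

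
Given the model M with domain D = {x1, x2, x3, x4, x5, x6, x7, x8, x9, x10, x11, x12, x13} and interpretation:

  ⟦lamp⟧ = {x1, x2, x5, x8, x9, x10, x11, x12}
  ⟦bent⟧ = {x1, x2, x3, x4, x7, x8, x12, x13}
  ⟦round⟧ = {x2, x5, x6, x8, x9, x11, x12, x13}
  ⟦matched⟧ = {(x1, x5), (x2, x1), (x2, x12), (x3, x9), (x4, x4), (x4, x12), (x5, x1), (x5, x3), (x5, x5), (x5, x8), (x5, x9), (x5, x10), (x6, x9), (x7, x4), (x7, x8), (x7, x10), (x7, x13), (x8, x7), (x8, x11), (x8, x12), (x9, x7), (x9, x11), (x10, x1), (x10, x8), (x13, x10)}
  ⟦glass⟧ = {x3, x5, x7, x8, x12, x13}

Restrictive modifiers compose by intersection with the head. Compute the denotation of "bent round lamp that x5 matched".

⟦that x5 matched⟧ = {x : ⟨x5, x⟩ ∈ ⟦matched⟧} = {x1, x3, x5, x8, x9, x10}
⟦lamp⟧ = {x1, x2, x5, x8, x9, x10, x11, x12}
… ∩ ⟦that x5 matched⟧ = {x1, x2, x5, x8, x9, x10, x11, x12} ∩ {x1, x3, x5, x8, x9, x10} = {x1, x5, x8, x9, x10}
… ∩ ⟦bent⟧ = {x1, x5, x8, x9, x10} ∩ {x1, x2, x3, x4, x7, x8, x12, x13} = {x1, x8}
… ∩ ⟦round⟧ = {x1, x8} ∩ {x2, x5, x6, x8, x9, x11, x12, x13} = {x8}
So ⟦bent round lamp that x5 matched⟧ = {x8}.

{x8}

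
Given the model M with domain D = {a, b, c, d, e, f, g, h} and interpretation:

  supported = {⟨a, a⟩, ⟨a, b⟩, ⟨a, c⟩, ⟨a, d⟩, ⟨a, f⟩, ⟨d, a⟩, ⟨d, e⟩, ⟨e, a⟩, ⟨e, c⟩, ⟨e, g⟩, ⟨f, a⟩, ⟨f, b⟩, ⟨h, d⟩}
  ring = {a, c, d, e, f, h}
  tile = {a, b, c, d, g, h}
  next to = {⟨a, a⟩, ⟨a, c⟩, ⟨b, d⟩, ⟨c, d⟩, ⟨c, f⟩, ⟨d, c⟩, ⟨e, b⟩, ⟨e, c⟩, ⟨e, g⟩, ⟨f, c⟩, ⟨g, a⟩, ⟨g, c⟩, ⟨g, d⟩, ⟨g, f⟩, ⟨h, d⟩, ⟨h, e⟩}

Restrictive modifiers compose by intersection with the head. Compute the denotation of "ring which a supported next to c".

{a, d, f}

⟦which a supported⟧ = {x : ⟨a, x⟩ ∈ ⟦supported⟧} = {a, b, c, d, f}
⟦next to c⟧ = {x : ⟨x, c⟩ ∈ ⟦next to⟧} = {a, d, e, f, g}
⟦ring⟧ = {a, c, d, e, f, h}
… ∩ ⟦which a supported⟧ = {a, c, d, e, f, h} ∩ {a, b, c, d, f} = {a, c, d, f}
… ∩ ⟦next to c⟧ = {a, c, d, f} ∩ {a, d, e, f, g} = {a, d, f}
So ⟦ring which a supported next to c⟧ = {a, d, f}.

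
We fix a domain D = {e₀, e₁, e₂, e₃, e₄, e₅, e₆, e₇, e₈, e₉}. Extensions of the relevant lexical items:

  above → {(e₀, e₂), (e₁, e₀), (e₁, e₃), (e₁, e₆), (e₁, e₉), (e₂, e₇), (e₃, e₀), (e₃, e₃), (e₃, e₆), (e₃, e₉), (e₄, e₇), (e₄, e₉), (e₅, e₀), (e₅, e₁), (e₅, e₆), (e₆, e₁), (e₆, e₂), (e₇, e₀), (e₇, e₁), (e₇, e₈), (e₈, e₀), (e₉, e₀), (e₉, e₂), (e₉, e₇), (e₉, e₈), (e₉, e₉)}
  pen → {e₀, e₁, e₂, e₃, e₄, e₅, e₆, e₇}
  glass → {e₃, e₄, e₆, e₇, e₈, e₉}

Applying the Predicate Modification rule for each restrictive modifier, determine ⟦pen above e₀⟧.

⟦above e₀⟧ = {x : ⟨x, e₀⟩ ∈ ⟦above⟧} = {e₁, e₃, e₅, e₇, e₈, e₉}
⟦pen⟧ = {e₀, e₁, e₂, e₃, e₄, e₅, e₆, e₇}
… ∩ ⟦above e₀⟧ = {e₀, e₁, e₂, e₃, e₄, e₅, e₆, e₇} ∩ {e₁, e₃, e₅, e₇, e₈, e₉} = {e₁, e₃, e₅, e₇}
So ⟦pen above e₀⟧ = {e₁, e₃, e₅, e₇}.

{e₁, e₃, e₅, e₇}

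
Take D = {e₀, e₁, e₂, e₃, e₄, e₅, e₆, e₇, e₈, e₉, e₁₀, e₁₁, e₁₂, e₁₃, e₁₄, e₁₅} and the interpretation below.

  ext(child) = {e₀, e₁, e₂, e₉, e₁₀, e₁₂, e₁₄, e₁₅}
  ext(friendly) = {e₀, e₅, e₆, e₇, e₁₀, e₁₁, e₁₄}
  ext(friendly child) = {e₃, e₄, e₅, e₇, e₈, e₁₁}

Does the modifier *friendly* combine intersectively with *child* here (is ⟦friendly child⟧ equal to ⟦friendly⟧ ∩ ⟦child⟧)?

⟦friendly⟧ ∩ ⟦child⟧ = {e₀, e₅, e₆, e₇, e₁₀, e₁₁, e₁₄} ∩ {e₀, e₁, e₂, e₉, e₁₀, e₁₂, e₁₄, e₁₅} = {e₀, e₁₀, e₁₄}
Observed ⟦friendly child⟧ = {e₃, e₄, e₅, e₇, e₈, e₁₁}.
These differ, so the modifier is not intersective in this model.

no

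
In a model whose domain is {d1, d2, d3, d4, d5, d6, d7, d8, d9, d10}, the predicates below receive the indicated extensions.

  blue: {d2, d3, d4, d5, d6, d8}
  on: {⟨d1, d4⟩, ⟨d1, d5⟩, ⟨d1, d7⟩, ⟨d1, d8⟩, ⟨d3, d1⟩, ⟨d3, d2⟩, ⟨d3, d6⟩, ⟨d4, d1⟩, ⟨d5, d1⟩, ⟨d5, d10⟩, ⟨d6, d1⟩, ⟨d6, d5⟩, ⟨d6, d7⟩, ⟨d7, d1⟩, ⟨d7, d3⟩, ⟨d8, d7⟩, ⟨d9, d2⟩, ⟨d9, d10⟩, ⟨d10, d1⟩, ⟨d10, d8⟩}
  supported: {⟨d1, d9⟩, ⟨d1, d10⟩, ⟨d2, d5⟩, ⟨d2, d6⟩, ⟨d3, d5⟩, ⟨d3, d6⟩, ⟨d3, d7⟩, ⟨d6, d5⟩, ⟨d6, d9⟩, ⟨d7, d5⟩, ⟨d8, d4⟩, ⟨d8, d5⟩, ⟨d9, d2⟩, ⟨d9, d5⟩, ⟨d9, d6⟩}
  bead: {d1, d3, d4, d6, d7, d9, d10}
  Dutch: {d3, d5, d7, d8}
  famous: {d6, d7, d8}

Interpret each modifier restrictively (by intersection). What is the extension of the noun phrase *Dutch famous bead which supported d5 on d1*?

{d7}

⟦which supported d5⟧ = {x : ⟨x, d5⟩ ∈ ⟦supported⟧} = {d2, d3, d6, d7, d8, d9}
⟦on d1⟧ = {x : ⟨x, d1⟩ ∈ ⟦on⟧} = {d3, d4, d5, d6, d7, d10}
⟦bead⟧ = {d1, d3, d4, d6, d7, d9, d10}
… ∩ ⟦which supported d5⟧ = {d1, d3, d4, d6, d7, d9, d10} ∩ {d2, d3, d6, d7, d8, d9} = {d3, d6, d7, d9}
… ∩ ⟦on d1⟧ = {d3, d6, d7, d9} ∩ {d3, d4, d5, d6, d7, d10} = {d3, d6, d7}
… ∩ ⟦Dutch⟧ = {d3, d6, d7} ∩ {d3, d5, d7, d8} = {d3, d7}
… ∩ ⟦famous⟧ = {d3, d7} ∩ {d6, d7, d8} = {d7}
So ⟦Dutch famous bead which supported d5 on d1⟧ = {d7}.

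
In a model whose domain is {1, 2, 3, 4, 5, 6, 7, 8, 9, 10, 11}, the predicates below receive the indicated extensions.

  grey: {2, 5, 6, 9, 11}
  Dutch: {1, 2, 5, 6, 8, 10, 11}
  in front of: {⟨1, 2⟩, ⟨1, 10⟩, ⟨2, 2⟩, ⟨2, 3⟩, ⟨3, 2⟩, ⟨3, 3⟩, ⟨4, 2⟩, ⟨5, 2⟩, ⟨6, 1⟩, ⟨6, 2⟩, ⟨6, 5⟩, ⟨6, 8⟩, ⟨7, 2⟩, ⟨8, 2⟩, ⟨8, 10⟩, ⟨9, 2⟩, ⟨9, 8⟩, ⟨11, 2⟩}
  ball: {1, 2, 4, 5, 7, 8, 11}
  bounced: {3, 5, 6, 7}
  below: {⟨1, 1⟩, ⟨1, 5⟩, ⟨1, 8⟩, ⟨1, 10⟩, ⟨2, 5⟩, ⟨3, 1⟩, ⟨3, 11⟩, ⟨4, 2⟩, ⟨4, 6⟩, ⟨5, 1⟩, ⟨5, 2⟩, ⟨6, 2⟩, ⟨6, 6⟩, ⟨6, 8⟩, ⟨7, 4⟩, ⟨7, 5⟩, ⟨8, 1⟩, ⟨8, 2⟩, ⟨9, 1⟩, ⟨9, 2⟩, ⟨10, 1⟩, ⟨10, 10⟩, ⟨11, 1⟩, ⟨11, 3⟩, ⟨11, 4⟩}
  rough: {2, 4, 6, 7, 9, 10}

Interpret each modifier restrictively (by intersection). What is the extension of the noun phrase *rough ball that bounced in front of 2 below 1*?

∅

⟦that bounced⟧ = ⟦bounced⟧ = {3, 5, 6, 7}
⟦in front of 2⟧ = {x : ⟨x, 2⟩ ∈ ⟦in front of⟧} = {1, 2, 3, 4, 5, 6, 7, 8, 9, 11}
⟦below 1⟧ = {x : ⟨x, 1⟩ ∈ ⟦below⟧} = {1, 3, 5, 8, 9, 10, 11}
⟦ball⟧ = {1, 2, 4, 5, 7, 8, 11}
… ∩ ⟦that bounced⟧ = {1, 2, 4, 5, 7, 8, 11} ∩ {3, 5, 6, 7} = {5, 7}
… ∩ ⟦in front of 2⟧ = {5, 7} ∩ {1, 2, 3, 4, 5, 6, 7, 8, 9, 11} = {5, 7}
… ∩ ⟦below 1⟧ = {5, 7} ∩ {1, 3, 5, 8, 9, 10, 11} = {5}
… ∩ ⟦rough⟧ = {5} ∩ {2, 4, 6, 7, 9, 10} = ∅
So ⟦rough ball that bounced in front of 2 below 1⟧ = ∅.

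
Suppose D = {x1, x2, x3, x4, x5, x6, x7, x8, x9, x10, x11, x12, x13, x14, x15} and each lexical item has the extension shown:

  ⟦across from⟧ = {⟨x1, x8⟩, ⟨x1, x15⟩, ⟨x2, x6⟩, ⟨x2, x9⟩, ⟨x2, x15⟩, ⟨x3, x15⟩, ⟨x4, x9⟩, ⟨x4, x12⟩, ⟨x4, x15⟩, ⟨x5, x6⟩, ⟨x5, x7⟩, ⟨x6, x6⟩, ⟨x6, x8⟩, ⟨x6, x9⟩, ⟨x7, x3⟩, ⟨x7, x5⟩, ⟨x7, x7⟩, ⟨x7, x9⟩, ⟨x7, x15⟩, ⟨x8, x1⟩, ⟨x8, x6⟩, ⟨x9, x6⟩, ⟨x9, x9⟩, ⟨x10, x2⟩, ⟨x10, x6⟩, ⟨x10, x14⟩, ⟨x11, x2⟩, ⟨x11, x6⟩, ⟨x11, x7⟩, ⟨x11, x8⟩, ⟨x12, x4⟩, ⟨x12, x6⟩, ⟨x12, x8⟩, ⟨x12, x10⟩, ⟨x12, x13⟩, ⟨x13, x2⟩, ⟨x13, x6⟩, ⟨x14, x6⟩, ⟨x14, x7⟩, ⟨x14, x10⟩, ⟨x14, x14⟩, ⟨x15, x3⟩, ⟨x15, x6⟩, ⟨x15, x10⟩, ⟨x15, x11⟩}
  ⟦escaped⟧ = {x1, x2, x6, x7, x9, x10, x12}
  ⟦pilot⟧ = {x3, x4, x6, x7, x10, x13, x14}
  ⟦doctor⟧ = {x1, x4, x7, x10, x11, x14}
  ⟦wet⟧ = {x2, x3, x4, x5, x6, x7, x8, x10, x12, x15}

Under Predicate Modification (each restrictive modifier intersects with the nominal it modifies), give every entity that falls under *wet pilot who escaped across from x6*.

⟦who escaped⟧ = ⟦escaped⟧ = {x1, x2, x6, x7, x9, x10, x12}
⟦across from x6⟧ = {x : ⟨x, x6⟩ ∈ ⟦across from⟧} = {x2, x5, x6, x8, x9, x10, x11, x12, x13, x14, x15}
⟦pilot⟧ = {x3, x4, x6, x7, x10, x13, x14}
… ∩ ⟦who escaped⟧ = {x3, x4, x6, x7, x10, x13, x14} ∩ {x1, x2, x6, x7, x9, x10, x12} = {x6, x7, x10}
… ∩ ⟦across from x6⟧ = {x6, x7, x10} ∩ {x2, x5, x6, x8, x9, x10, x11, x12, x13, x14, x15} = {x6, x10}
… ∩ ⟦wet⟧ = {x6, x10} ∩ {x2, x3, x4, x5, x6, x7, x8, x10, x12, x15} = {x6, x10}
So ⟦wet pilot who escaped across from x6⟧ = {x6, x10}.

{x6, x10}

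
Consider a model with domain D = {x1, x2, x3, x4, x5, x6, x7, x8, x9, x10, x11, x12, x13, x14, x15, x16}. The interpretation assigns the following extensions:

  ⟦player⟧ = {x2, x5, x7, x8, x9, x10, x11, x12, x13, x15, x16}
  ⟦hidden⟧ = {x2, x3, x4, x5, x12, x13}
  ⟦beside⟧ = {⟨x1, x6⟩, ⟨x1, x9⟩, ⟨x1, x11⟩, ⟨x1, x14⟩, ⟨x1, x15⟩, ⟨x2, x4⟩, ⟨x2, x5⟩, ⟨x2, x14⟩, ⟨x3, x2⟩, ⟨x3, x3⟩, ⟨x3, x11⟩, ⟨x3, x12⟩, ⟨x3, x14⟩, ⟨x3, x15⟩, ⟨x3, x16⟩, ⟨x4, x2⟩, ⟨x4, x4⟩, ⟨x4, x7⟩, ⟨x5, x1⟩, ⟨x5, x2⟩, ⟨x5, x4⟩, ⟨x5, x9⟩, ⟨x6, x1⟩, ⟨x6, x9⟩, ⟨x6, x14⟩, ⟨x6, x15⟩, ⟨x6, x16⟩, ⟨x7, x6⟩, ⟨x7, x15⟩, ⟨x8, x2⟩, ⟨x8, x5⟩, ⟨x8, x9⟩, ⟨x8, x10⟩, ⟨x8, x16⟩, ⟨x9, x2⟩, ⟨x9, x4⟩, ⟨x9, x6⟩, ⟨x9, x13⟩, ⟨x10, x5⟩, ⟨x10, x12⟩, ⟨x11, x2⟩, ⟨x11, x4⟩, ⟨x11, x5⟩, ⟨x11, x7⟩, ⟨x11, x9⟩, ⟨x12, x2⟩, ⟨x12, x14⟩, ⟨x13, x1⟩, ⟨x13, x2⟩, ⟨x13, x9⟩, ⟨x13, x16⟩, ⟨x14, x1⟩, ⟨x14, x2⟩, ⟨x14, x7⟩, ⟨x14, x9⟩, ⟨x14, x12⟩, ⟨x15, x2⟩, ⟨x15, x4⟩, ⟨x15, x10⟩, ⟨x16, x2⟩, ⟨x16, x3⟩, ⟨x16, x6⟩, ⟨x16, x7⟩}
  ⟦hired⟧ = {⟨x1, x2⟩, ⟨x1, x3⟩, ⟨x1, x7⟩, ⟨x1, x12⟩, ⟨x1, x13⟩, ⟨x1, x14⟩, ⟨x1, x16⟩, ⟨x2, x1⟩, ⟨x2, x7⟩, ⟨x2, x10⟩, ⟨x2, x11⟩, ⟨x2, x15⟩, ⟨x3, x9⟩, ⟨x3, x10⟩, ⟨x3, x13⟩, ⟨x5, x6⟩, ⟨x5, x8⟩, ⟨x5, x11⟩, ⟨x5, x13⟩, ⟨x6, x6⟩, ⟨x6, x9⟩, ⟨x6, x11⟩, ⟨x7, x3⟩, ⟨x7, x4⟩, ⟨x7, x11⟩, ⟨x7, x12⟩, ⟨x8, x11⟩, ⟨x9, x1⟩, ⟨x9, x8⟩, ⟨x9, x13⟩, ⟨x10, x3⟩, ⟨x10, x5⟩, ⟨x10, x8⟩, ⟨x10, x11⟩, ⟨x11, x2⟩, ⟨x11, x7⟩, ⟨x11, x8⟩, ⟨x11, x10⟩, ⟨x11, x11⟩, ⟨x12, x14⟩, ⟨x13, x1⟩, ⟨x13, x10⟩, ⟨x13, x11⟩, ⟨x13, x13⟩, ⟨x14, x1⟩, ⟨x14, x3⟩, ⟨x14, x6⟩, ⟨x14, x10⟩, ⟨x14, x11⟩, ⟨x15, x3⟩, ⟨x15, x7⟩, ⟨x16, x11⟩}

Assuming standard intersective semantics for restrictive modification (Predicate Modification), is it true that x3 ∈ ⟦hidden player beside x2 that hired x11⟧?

⟦beside x2⟧ = {x : ⟨x, x2⟩ ∈ ⟦beside⟧} = {x3, x4, x5, x8, x9, x11, x12, x13, x14, x15, x16}
⟦that hired x11⟧ = {x : ⟨x, x11⟩ ∈ ⟦hired⟧} = {x2, x5, x6, x7, x8, x10, x11, x13, x14, x16}
⟦player⟧ = {x2, x5, x7, x8, x9, x10, x11, x12, x13, x15, x16}
… ∩ ⟦beside x2⟧ = {x2, x5, x7, x8, x9, x10, x11, x12, x13, x15, x16} ∩ {x3, x4, x5, x8, x9, x11, x12, x13, x14, x15, x16} = {x5, x8, x9, x11, x12, x13, x15, x16}
… ∩ ⟦that hired x11⟧ = {x5, x8, x9, x11, x12, x13, x15, x16} ∩ {x2, x5, x6, x7, x8, x10, x11, x13, x14, x16} = {x5, x8, x11, x13, x16}
… ∩ ⟦hidden⟧ = {x5, x8, x11, x13, x16} ∩ {x2, x3, x4, x5, x12, x13} = {x5, x13}
⟦hidden player beside x2 that hired x11⟧ = {x5, x13}; x3 ∉ this set.

no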